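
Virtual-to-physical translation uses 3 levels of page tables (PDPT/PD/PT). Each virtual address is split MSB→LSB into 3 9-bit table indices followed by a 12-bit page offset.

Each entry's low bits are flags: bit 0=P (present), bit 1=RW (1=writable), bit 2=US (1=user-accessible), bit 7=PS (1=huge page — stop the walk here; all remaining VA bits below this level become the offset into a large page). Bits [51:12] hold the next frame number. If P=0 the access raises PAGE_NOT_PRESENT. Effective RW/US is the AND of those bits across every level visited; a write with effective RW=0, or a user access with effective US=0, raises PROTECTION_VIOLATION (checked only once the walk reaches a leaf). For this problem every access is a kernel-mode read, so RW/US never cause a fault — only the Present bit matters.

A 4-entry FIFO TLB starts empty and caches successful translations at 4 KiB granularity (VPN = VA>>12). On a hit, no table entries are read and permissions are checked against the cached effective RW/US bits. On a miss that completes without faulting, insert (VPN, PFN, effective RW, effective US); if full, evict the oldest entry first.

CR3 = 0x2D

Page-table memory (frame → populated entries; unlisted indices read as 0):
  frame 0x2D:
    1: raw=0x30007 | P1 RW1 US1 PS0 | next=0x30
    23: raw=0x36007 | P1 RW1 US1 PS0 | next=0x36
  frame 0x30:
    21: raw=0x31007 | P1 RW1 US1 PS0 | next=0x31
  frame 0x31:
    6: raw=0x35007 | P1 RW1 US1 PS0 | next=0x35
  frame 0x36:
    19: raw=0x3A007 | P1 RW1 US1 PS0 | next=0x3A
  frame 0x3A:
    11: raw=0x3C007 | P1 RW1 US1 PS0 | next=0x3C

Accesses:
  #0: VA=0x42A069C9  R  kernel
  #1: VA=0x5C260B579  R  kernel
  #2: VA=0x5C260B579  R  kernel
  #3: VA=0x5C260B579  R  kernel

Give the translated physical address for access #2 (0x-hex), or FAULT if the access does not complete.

Walk each access:
#0 VA=0x42A069C9 (r,kernel):
  lvl0: tbl 0x2D, slot 1 ⇒ 0x30007 (P1/RW1/US1/PS0)
  lvl1: tbl 0x30, slot 21 ⇒ 0x31007 (P1/RW1/US1/PS0)
  lvl2: tbl 0x31, slot 6 ⇒ 0x35007 (P1/RW1/US1/PS0)
  ⇒ phys 0x359C9  [3 reads]
#1 VA=0x5C260B579 (r,kernel):
  lvl0: tbl 0x2D, slot 23 ⇒ 0x36007 (P1/RW1/US1/PS0)
  lvl1: tbl 0x36, slot 19 ⇒ 0x3A007 (P1/RW1/US1/PS0)
  lvl2: tbl 0x3A, slot 11 ⇒ 0x3C007 (P1/RW1/US1/PS0)
  ⇒ phys 0x3C579  [3 reads]
#2 VA=0x5C260B579 (r,kernel):
  TLB hit vpn=0x5C260B → PA=0x3C579
#3 VA=0x5C260B579 (r,kernel):
  TLB hit vpn=0x5C260B → PA=0x3C579

Access #2 PA: 0x3C579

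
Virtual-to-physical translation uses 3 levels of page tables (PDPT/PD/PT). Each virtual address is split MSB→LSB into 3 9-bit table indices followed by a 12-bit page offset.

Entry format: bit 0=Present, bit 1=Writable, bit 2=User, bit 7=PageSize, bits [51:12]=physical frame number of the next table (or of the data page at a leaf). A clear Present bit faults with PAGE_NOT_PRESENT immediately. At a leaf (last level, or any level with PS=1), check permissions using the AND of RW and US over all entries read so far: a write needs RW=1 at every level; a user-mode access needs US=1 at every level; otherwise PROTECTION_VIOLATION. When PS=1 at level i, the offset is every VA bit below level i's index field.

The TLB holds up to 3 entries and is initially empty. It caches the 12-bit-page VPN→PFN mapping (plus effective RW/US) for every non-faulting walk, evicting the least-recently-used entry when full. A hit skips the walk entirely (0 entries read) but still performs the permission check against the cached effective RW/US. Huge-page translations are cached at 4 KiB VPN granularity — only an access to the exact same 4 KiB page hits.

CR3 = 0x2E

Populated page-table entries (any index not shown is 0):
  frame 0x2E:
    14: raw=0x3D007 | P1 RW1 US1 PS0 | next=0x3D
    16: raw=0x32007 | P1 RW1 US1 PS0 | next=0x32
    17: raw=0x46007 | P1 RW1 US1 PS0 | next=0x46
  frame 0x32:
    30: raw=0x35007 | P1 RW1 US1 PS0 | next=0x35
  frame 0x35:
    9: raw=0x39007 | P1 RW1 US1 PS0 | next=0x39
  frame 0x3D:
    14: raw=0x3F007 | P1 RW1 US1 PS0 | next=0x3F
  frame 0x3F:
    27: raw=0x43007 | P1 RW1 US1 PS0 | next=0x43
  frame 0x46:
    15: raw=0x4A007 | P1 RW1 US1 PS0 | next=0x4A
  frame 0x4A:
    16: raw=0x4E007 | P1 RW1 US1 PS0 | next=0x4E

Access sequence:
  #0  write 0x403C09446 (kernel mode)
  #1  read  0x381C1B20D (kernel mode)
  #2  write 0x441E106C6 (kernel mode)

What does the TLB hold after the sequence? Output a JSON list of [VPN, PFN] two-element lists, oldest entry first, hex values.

Per-access translation:
#0 VA=0x403C09446 (w,kernel):
  L0 @0x2E[16] → 0x32007  P=1,RW=1,US=1,PS=0
  L1 @0x32[30] → 0x35007  P=1,RW=1,US=1,PS=0
  L2 @0x35[9] → 0x39007  P=1,RW=1,US=1,PS=0
  → PA=0x39446  (3 entries read)
#1 VA=0x381C1B20D (r,kernel):
  L0 @0x2E[14] → 0x3D007  P=1,RW=1,US=1,PS=0
  L1 @0x3D[14] → 0x3F007  P=1,RW=1,US=1,PS=0
  L2 @0x3F[27] → 0x43007  P=1,RW=1,US=1,PS=0
  → PA=0x4320D  (3 entries read)
#2 VA=0x441E106C6 (w,kernel):
  L0 @0x2E[17] → 0x46007  P=1,RW=1,US=1,PS=0
  L1 @0x46[15] → 0x4A007  P=1,RW=1,US=1,PS=0
  L2 @0x4A[16] → 0x4E007  P=1,RW=1,US=1,PS=0
  → PA=0x4E6C6  (3 entries read)

TLB: [["0x403C09", "0x39"], ["0x381C1B", "0x43"], ["0x441E10", "0x4E"]]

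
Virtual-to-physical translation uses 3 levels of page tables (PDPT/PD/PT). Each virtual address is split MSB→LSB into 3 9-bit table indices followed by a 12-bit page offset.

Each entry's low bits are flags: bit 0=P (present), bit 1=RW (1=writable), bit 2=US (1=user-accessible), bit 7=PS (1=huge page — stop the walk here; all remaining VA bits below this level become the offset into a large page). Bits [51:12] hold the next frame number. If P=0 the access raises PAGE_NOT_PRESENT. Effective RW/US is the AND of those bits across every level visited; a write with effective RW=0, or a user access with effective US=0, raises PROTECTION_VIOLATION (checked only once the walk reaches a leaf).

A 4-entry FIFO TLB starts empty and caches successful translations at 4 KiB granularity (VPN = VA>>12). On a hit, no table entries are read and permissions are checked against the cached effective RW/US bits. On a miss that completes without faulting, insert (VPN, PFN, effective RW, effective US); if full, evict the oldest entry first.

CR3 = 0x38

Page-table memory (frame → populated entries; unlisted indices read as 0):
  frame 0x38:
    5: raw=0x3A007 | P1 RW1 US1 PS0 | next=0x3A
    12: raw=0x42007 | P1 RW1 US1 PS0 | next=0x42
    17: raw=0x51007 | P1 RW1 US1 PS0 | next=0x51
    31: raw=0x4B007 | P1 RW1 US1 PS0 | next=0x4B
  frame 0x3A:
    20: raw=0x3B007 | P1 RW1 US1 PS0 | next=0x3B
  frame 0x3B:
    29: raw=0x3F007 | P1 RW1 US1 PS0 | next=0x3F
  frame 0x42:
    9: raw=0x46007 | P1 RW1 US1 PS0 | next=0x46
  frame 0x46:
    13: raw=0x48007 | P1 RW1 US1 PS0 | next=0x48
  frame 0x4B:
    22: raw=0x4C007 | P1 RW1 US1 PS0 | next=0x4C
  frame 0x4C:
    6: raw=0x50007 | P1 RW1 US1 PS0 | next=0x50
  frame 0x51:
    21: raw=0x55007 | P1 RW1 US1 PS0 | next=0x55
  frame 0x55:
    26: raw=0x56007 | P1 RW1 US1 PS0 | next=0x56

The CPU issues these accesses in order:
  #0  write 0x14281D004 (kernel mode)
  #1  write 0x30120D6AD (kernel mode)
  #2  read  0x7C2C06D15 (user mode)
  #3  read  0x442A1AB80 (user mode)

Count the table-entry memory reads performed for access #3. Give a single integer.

Per-access translation:
#0 VA=0x14281D004 (w,kernel):
  L0 @0x38[5] → 0x3A007  P=1,RW=1,US=1,PS=0
  L1 @0x3A[20] → 0x3B007  P=1,RW=1,US=1,PS=0
  L2 @0x3B[29] → 0x3F007  P=1,RW=1,US=1,PS=0
  ✓ 0x3F004  — 3 lookups
#1 VA=0x30120D6AD (w,kernel):
  L0 @0x38[12] → 0x42007  P=1,RW=1,US=1,PS=0
  L1 @0x42[9] → 0x46007  P=1,RW=1,US=1,PS=0
  L2 @0x46[13] → 0x48007  P=1,RW=1,US=1,PS=0
  ✓ 0x486AD  — 3 lookups
#2 VA=0x7C2C06D15 (r,user):
  L0 @0x38[31] → 0x4B007  P=1,RW=1,US=1,PS=0
  L1 @0x4B[22] → 0x4C007  P=1,RW=1,US=1,PS=0
  L2 @0x4C[6] → 0x50007  P=1,RW=1,US=1,PS=0
  ✓ 0x50D15  — 3 lookups
#3 VA=0x442A1AB80 (r,user):
  L0 @0x38[17] → 0x51007  P=1,RW=1,US=1,PS=0
  L1 @0x51[21] → 0x55007  P=1,RW=1,US=1,PS=0
  L2 @0x55[26] → 0x56007  P=1,RW=1,US=1,PS=0
  ✓ 0x56B80  — 3 lookups

Entries read for #3: 3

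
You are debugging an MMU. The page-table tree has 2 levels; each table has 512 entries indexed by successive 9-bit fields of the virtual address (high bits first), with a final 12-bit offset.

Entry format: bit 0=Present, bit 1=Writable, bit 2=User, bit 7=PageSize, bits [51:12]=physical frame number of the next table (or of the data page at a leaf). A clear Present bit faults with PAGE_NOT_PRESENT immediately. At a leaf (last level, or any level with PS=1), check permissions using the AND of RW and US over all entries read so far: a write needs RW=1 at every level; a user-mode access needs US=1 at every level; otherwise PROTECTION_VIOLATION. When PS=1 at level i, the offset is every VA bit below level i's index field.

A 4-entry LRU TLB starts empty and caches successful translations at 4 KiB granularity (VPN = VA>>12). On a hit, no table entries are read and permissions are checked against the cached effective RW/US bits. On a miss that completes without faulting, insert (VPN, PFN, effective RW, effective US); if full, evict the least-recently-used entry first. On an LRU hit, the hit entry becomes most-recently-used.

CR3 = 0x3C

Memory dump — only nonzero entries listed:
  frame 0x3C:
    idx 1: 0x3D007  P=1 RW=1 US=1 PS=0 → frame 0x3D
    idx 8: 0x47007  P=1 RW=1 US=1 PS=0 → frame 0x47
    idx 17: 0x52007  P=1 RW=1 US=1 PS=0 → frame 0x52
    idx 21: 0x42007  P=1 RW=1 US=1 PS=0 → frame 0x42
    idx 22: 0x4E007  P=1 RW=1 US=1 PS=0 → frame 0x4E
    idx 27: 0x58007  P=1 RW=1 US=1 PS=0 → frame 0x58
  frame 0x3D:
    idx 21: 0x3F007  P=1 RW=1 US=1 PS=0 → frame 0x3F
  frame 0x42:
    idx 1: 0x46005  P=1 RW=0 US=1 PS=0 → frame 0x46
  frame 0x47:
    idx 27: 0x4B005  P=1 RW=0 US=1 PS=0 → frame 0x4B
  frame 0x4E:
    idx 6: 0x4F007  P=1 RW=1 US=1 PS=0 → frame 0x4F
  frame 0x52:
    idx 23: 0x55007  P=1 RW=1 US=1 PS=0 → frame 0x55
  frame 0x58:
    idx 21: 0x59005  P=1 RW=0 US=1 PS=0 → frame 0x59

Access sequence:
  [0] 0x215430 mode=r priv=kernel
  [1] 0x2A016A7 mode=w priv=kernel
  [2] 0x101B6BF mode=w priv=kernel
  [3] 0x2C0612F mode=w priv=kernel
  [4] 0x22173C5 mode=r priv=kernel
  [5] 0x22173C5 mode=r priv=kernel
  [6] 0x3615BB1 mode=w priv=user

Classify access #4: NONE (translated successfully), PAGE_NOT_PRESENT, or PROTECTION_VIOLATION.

Trace:
#0 VA=0x215430 (r,kernel):
  L0: frame=0x3C idx=1 entry=0x3D007 [P=1 RW=1 US=1 PS=0]
  L1: frame=0x3D idx=21 entry=0x3F007 [P=1 RW=1 US=1 PS=0]
  ⇒ phys 0x3F430  [2 reads]
#1 VA=0x2A016A7 (w,kernel):
  L0: frame=0x3C idx=21 entry=0x42007 [P=1 RW=1 US=1 PS=0]
  L1: frame=0x42 idx=1 entry=0x46005 [P=1 RW=0 US=1 PS=0]
  ⇒ fault: PROTECTION_VIOLATION  — 2 lookups
#2 VA=0x101B6BF (w,kernel):
  L0: frame=0x3C idx=8 entry=0x47007 [P=1 RW=1 US=1 PS=0]
  L1: frame=0x47 idx=27 entry=0x4B005 [P=1 RW=0 US=1 PS=0]
  ⇒ fault: PROTECTION_VIOLATION  — 2 lookups
#3 VA=0x2C0612F (w,kernel):
  L0: frame=0x3C idx=22 entry=0x4E007 [P=1 RW=1 US=1 PS=0]
  L1: frame=0x4E idx=6 entry=0x4F007 [P=1 RW=1 US=1 PS=0]
  ⇒ phys 0x4F12F  [2 reads]
#4 VA=0x22173C5 (r,kernel):
  L0: frame=0x3C idx=17 entry=0x52007 [P=1 RW=1 US=1 PS=0]
  L1: frame=0x52 idx=23 entry=0x55007 [P=1 RW=1 US=1 PS=0]
  ⇒ phys 0x553C5  [2 reads]
#5 VA=0x22173C5 (r,kernel):
  TLB hit vpn=0x2217 → PA=0x553C5
#6 VA=0x3615BB1 (w,user):
  L0: frame=0x3C idx=27 entry=0x58007 [P=1 RW=1 US=1 PS=0]
  L1: frame=0x58 idx=21 entry=0x59005 [P=1 RW=0 US=1 PS=0]
  ⇒ fault: PROTECTION_VIOLATION  — 2 lookups

Access #4 fault: NONE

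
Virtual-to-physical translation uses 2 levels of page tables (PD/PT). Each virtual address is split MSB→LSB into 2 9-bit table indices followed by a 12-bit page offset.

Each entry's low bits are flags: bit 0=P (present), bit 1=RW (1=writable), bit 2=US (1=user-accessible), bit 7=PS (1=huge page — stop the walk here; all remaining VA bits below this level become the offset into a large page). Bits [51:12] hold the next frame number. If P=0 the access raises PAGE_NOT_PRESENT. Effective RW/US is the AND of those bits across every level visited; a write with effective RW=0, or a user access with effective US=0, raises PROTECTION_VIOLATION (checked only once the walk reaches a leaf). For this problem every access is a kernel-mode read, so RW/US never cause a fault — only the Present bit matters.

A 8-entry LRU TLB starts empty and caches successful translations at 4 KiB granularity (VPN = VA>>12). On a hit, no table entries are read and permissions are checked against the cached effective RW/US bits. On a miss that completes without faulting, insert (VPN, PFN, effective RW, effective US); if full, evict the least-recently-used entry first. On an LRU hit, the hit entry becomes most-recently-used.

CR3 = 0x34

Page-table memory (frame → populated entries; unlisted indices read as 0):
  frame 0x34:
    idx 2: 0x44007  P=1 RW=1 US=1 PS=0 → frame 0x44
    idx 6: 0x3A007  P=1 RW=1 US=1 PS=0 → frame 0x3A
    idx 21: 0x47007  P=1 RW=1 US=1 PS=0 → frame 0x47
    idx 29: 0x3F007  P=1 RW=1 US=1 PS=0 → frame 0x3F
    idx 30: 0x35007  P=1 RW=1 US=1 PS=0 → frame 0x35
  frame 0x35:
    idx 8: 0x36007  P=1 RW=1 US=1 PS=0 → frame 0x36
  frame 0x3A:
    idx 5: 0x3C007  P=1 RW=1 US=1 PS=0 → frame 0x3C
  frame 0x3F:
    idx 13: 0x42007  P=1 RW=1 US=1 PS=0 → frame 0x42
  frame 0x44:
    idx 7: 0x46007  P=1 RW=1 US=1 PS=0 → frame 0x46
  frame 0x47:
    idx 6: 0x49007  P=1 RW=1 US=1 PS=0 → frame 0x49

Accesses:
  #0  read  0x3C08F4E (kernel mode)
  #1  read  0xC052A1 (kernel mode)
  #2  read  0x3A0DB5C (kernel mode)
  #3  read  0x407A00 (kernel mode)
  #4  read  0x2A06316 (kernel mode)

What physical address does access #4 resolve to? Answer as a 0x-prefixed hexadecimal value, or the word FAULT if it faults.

Walk each access:
#0 VA=0x3C08F4E (r,kernel):
  [0] read 0x34 idx=30: raw=0x35007 flags P=1 W=1 U=1 S=0
  [1] read 0x35 idx=8: raw=0x36007 flags P=1 W=1 U=1 S=0
  → PA=0x36F4E  (2 entries read)
#1 VA=0xC052A1 (r,kernel):
  [0] read 0x34 idx=6: raw=0x3A007 flags P=1 W=1 U=1 S=0
  [1] read 0x3A idx=5: raw=0x3C007 flags P=1 W=1 U=1 S=0
  → PA=0x3C2A1  (2 entries read)
#2 VA=0x3A0DB5C (r,kernel):
  [0] read 0x34 idx=29: raw=0x3F007 flags P=1 W=1 U=1 S=0
  [1] read 0x3F idx=13: raw=0x42007 flags P=1 W=1 U=1 S=0
  → PA=0x42B5C  (2 entries read)
#3 VA=0x407A00 (r,kernel):
  [0] read 0x34 idx=2: raw=0x44007 flags P=1 W=1 U=1 S=0
  [1] read 0x44 idx=7: raw=0x46007 flags P=1 W=1 U=1 S=0
  → PA=0x46A00  (2 entries read)
#4 VA=0x2A06316 (r,kernel):
  [0] read 0x34 idx=21: raw=0x47007 flags P=1 W=1 U=1 S=0
  [1] read 0x47 idx=6: raw=0x49007 flags P=1 W=1 U=1 S=0
  → PA=0x49316  (2 entries read)

Access #4 PA: 0x49316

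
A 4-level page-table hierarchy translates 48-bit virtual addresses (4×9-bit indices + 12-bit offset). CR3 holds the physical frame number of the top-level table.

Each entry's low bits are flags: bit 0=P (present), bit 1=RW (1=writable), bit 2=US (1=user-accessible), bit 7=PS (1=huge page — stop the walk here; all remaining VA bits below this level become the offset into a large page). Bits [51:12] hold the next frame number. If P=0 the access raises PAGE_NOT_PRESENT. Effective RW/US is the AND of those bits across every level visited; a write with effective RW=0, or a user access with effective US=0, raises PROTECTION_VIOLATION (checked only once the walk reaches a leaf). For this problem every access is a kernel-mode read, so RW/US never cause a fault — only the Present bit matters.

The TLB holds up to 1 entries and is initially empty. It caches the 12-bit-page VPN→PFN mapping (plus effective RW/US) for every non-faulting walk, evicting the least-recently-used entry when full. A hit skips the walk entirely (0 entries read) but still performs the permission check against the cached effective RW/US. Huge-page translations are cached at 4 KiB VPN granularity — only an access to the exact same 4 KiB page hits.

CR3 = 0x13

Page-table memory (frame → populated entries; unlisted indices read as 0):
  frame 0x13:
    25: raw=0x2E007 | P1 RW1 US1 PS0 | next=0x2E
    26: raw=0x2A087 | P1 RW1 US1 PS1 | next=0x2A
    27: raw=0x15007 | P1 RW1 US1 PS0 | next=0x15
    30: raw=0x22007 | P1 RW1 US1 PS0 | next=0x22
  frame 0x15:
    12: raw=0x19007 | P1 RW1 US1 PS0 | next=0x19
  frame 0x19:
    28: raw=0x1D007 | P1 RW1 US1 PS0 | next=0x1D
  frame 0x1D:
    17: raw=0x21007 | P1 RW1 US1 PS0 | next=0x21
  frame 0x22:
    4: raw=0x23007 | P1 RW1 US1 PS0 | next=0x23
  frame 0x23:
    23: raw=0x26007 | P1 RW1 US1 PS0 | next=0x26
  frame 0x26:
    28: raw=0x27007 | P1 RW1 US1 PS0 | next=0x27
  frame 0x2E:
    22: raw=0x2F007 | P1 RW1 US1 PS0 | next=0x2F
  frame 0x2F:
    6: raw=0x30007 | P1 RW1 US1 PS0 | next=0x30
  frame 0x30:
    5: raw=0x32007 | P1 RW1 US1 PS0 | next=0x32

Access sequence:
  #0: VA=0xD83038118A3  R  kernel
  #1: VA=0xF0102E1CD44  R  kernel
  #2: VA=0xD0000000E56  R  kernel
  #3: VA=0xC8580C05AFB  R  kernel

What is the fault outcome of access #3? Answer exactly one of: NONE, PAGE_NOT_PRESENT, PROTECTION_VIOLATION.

Per-access translation:
#0 VA=0xD83038118A3 (r,kernel):
  lvl0: tbl 0x13, slot 27 ⇒ 0x15007 (P1/RW1/US1/PS0)
  lvl1: tbl 0x15, slot 12 ⇒ 0x19007 (P1/RW1/US1/PS0)
  lvl2: tbl 0x19, slot 28 ⇒ 0x1D007 (P1/RW1/US1/PS0)
  lvl3: tbl 0x1D, slot 17 ⇒ 0x21007 (P1/RW1/US1/PS0)
  ⇒ phys 0x218A3  [4 reads]
#1 VA=0xF0102E1CD44 (r,kernel):
  lvl0: tbl 0x13, slot 30 ⇒ 0x22007 (P1/RW1/US1/PS0)
  lvl1: tbl 0x22, slot 4 ⇒ 0x23007 (P1/RW1/US1/PS0)
  lvl2: tbl 0x23, slot 23 ⇒ 0x26007 (P1/RW1/US1/PS0)
  lvl3: tbl 0x26, slot 28 ⇒ 0x27007 (P1/RW1/US1/PS0)
  ⇒ phys 0x27D44  [4 reads]
#2 VA=0xD0000000E56 (r,kernel):
  lvl0: tbl 0x13, slot 26 ⇒ 0x2A087 (P1/RW1/US1/PS1)
  ⇒ phys 0x2AE56 (huge @L0)  [1 reads]
#3 VA=0xC8580C05AFB (r,kernel):
  lvl0: tbl 0x13, slot 25 ⇒ 0x2E007 (P1/RW1/US1/PS0)
  lvl1: tbl 0x2E, slot 22 ⇒ 0x2F007 (P1/RW1/US1/PS0)
  lvl2: tbl 0x2F, slot 6 ⇒ 0x30007 (P1/RW1/US1/PS0)
  lvl3: tbl 0x30, slot 5 ⇒ 0x32007 (P1/RW1/US1/PS0)
  ⇒ phys 0x32AFB  [4 reads]

Access #3 fault: NONE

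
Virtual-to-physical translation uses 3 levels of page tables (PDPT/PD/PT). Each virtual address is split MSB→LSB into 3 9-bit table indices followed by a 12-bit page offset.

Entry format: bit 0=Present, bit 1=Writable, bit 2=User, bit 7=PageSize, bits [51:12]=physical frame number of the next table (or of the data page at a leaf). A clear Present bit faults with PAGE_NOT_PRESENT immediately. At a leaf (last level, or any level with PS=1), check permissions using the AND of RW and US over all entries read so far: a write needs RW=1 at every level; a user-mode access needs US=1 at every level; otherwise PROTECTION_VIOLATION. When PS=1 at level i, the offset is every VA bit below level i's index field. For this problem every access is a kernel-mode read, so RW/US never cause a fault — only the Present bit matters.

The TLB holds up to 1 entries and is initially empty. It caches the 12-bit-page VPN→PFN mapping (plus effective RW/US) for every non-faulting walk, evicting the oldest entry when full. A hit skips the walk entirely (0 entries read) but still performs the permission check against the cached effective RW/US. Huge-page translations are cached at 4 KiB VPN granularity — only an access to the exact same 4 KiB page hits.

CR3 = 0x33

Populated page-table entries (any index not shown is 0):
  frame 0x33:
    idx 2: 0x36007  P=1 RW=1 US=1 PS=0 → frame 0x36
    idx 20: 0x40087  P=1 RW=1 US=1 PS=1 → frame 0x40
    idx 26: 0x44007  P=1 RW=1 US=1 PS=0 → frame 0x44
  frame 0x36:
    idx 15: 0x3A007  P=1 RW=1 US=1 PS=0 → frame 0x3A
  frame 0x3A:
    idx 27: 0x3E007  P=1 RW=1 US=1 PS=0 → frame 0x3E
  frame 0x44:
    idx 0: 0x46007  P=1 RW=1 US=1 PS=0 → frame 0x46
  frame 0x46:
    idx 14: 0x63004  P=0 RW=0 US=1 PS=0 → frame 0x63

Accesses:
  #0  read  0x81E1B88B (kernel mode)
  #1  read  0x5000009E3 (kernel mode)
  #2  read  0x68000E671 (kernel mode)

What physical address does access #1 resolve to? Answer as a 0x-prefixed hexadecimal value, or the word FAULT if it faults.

Walk each access:
#0 VA=0x81E1B88B (r,kernel):
  lvl0: tbl 0x33, slot 2 ⇒ 0x36007 (P1/RW1/US1/PS0)
  lvl1: tbl 0x36, slot 15 ⇒ 0x3A007 (P1/RW1/US1/PS0)
  lvl2: tbl 0x3A, slot 27 ⇒ 0x3E007 (P1/RW1/US1/PS0)
  ✓ 0x3E88B  — 3 lookups
#1 VA=0x5000009E3 (r,kernel):
  lvl0: tbl 0x33, slot 20 ⇒ 0x40087 (P1/RW1/US1/PS1)
  ✓ 0x409E3 (huge @L0)  — 1 lookups
#2 VA=0x68000E671 (r,kernel):
  lvl0: tbl 0x33, slot 26 ⇒ 0x44007 (P1/RW1/US1/PS0)
  lvl1: tbl 0x44, slot 0 ⇒ 0x46007 (P1/RW1/US1/PS0)
  lvl2: tbl 0x46, slot 14 ⇒ 0x63004 (P0/RW0/US1/PS0)
  → PAGE_NOT_PRESENT  (3 entries read)

Access #1 PA: 0x409E3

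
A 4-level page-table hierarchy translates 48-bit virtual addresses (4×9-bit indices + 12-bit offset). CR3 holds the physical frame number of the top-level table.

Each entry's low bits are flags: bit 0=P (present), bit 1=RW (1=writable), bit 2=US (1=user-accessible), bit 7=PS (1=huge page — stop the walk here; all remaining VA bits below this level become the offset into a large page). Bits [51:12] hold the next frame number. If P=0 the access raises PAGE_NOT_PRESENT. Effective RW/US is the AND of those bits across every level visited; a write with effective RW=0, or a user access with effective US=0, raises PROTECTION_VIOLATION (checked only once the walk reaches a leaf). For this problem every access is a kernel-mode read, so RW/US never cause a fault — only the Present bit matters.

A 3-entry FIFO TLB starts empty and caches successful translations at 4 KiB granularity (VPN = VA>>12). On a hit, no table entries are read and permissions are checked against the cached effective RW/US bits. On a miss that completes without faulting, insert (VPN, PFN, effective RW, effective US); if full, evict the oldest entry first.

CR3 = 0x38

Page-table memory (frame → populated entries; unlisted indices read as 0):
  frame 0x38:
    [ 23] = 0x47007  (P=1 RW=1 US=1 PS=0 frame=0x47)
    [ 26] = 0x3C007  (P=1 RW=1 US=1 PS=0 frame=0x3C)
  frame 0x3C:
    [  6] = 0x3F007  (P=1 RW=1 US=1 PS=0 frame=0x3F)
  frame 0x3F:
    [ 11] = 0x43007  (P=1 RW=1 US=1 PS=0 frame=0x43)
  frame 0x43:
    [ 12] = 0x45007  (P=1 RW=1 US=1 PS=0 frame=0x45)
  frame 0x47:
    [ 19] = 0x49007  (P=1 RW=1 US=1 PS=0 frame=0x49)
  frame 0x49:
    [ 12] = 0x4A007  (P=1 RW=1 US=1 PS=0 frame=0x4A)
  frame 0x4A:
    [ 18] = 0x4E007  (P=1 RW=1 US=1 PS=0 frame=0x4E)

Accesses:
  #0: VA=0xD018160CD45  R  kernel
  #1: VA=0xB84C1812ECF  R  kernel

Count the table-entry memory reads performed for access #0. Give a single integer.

Trace:
#0 VA=0xD018160CD45 (r,kernel):
  [0] read 0x38 idx=26: raw=0x3C007 flags P=1 W=1 U=1 S=0
  [1] read 0x3C idx=6: raw=0x3F007 flags P=1 W=1 U=1 S=0
  [2] read 0x3F idx=11: raw=0x43007 flags P=1 W=1 U=1 S=0
  [3] read 0x43 idx=12: raw=0x45007 flags P=1 W=1 U=1 S=0
  → PA=0x45D45  (4 entries read)
#1 VA=0xB84C1812ECF (r,kernel):
  [0] read 0x38 idx=23: raw=0x47007 flags P=1 W=1 U=1 S=0
  [1] read 0x47 idx=19: raw=0x49007 flags P=1 W=1 U=1 S=0
  [2] read 0x49 idx=12: raw=0x4A007 flags P=1 W=1 U=1 S=0
  [3] read 0x4A idx=18: raw=0x4E007 flags P=1 W=1 U=1 S=0
  → PA=0x4EECF  (4 entries read)

Entries read for #0: 4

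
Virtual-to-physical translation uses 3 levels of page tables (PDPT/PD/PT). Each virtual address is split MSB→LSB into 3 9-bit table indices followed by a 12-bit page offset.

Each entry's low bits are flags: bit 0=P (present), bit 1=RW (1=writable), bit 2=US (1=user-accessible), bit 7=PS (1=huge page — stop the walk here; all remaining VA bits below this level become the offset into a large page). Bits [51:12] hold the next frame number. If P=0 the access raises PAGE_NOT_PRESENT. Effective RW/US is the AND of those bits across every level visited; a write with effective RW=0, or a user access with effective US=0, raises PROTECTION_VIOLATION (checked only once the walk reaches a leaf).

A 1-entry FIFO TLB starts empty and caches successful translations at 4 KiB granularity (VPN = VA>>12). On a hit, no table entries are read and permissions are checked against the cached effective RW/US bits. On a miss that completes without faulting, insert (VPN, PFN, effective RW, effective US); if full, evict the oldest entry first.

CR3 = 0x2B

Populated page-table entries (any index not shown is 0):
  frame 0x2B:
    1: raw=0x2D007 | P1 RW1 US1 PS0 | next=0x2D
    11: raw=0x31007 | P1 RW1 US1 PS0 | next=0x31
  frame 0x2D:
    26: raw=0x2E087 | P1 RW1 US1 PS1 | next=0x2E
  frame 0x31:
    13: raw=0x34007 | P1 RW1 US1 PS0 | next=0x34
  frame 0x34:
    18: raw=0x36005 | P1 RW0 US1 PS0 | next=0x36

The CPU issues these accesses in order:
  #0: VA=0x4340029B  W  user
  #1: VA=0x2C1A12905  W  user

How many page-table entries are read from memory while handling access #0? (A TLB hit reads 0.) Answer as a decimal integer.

Trace:
#0 VA=0x4340029B (w,user):
  [0] read 0x2B idx=1: raw=0x2D007 flags P=1 W=1 U=1 S=0
  [1] read 0x2D idx=26: raw=0x2E087 flags P=1 W=1 U=1 S=1
  ⇒ phys 0x2E29B (huge @L1)  [2 reads]
#1 VA=0x2C1A12905 (w,user):
  [0] read 0x2B idx=11: raw=0x31007 flags P=1 W=1 U=1 S=0
  [1] read 0x31 idx=13: raw=0x34007 flags P=1 W=1 U=1 S=0
  [2] read 0x34 idx=18: raw=0x36005 flags P=1 W=0 U=1 S=0
  ✗ PROTECTION_VIOLATION  [3 reads]

Entries read for #0: 2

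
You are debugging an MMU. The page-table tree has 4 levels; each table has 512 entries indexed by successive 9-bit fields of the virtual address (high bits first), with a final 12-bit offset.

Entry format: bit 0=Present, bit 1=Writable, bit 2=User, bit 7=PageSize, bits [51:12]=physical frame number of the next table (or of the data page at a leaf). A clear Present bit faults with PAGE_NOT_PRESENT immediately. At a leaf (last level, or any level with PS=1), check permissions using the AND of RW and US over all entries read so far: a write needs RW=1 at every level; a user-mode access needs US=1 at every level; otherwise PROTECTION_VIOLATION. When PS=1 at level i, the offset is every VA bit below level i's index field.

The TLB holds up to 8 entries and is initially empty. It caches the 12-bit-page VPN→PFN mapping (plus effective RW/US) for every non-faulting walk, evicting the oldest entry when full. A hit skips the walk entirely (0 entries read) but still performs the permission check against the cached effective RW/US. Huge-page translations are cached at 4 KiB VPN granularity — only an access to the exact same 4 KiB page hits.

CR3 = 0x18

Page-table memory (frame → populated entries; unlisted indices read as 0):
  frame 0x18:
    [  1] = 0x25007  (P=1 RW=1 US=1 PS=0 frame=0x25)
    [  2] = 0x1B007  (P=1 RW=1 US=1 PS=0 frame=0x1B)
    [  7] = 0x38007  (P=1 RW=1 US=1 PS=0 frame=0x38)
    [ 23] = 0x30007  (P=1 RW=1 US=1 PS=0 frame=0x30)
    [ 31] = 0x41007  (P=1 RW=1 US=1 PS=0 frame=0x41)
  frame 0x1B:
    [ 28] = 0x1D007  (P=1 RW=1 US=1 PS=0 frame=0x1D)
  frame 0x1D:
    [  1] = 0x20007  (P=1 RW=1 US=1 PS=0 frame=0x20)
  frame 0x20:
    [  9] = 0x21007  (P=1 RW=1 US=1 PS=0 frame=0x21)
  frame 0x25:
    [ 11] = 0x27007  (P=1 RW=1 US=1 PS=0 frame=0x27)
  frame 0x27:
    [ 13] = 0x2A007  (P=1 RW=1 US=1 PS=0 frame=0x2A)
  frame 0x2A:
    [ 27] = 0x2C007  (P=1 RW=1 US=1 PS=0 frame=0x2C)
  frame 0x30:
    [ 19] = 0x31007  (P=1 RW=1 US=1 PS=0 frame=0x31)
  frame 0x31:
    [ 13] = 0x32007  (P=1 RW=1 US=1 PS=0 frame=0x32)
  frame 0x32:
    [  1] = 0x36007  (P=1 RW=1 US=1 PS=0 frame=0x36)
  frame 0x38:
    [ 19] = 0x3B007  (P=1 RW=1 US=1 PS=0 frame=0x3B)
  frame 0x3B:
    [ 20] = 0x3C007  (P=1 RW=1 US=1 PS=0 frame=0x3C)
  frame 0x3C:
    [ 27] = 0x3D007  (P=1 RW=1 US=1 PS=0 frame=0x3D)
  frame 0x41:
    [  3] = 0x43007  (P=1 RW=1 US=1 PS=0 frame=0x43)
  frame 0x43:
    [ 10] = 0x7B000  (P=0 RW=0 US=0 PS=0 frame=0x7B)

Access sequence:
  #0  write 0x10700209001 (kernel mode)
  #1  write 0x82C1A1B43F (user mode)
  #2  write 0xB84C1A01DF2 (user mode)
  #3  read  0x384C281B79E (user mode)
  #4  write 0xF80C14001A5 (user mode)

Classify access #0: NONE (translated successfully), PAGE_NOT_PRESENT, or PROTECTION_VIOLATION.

Per-access translation:
#0 VA=0x10700209001 (w,kernel):
  L0 @0x18[2] → 0x1B007  P=1,RW=1,US=1,PS=0
  L1 @0x1B[28] → 0x1D007  P=1,RW=1,US=1,PS=0
  L2 @0x1D[1] → 0x20007  P=1,RW=1,US=1,PS=0
  L3 @0x20[9] → 0x21007  P=1,RW=1,US=1,PS=0
  ⇒ phys 0x21001  [4 reads]
#1 VA=0x82C1A1B43F (w,user):
  L0 @0x18[1] → 0x25007  P=1,RW=1,US=1,PS=0
  L1 @0x25[11] → 0x27007  P=1,RW=1,US=1,PS=0
  L2 @0x27[13] → 0x2A007  P=1,RW=1,US=1,PS=0
  L3 @0x2A[27] → 0x2C007  P=1,RW=1,US=1,PS=0
  ⇒ phys 0x2C43F  [4 reads]
#2 VA=0xB84C1A01DF2 (w,user):
  L0 @0x18[23] → 0x30007  P=1,RW=1,US=1,PS=0
  L1 @0x30[19] → 0x31007  P=1,RW=1,US=1,PS=0
  L2 @0x31[13] → 0x32007  P=1,RW=1,US=1,PS=0
  L3 @0x32[1] → 0x36007  P=1,RW=1,US=1,PS=0
  ⇒ phys 0x36DF2  [4 reads]
#3 VA=0x384C281B79E (r,user):
  L0 @0x18[7] → 0x38007  P=1,RW=1,US=1,PS=0
  L1 @0x38[19] → 0x3B007  P=1,RW=1,US=1,PS=0
  L2 @0x3B[20] → 0x3C007  P=1,RW=1,US=1,PS=0
  L3 @0x3C[27] → 0x3D007  P=1,RW=1,US=1,PS=0
  ⇒ phys 0x3D79E  [4 reads]
#4 VA=0xF80C14001A5 (w,user):
  L0 @0x18[31] → 0x41007  P=1,RW=1,US=1,PS=0
  L1 @0x41[3] → 0x43007  P=1,RW=1,US=1,PS=0
  L2 @0x43[10] → 0x7B000  P=0,RW=0,US=0,PS=0
  → PAGE_NOT_PRESENT  (3 entries read)

Access #0 fault: NONE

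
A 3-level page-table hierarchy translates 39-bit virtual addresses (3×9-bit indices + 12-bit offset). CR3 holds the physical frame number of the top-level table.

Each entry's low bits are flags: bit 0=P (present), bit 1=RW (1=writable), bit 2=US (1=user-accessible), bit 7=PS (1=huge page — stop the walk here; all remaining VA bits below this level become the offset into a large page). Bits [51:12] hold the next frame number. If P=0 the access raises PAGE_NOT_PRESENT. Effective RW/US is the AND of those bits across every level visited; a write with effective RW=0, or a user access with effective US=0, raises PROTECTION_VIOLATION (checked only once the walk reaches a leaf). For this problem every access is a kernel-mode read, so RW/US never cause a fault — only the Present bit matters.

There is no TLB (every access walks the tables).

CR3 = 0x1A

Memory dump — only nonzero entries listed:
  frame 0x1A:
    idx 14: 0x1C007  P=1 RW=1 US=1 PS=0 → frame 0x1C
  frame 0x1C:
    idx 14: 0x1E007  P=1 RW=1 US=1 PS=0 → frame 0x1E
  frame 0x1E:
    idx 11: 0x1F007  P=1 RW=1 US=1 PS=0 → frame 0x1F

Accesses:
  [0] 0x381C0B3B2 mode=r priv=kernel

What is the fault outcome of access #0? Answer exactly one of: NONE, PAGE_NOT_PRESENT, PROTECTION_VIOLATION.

Per-access translation:
#0 VA=0x381C0B3B2 (r,kernel):
  L0 @0x1A[14] → 0x1C007  P=1,RW=1,US=1,PS=0
  L1 @0x1C[14] → 0x1E007  P=1,RW=1,US=1,PS=0
  L2 @0x1E[11] → 0x1F007  P=1,RW=1,US=1,PS=0
  → PA=0x1F3B2  (3 entries read)

Access #0 fault: NONE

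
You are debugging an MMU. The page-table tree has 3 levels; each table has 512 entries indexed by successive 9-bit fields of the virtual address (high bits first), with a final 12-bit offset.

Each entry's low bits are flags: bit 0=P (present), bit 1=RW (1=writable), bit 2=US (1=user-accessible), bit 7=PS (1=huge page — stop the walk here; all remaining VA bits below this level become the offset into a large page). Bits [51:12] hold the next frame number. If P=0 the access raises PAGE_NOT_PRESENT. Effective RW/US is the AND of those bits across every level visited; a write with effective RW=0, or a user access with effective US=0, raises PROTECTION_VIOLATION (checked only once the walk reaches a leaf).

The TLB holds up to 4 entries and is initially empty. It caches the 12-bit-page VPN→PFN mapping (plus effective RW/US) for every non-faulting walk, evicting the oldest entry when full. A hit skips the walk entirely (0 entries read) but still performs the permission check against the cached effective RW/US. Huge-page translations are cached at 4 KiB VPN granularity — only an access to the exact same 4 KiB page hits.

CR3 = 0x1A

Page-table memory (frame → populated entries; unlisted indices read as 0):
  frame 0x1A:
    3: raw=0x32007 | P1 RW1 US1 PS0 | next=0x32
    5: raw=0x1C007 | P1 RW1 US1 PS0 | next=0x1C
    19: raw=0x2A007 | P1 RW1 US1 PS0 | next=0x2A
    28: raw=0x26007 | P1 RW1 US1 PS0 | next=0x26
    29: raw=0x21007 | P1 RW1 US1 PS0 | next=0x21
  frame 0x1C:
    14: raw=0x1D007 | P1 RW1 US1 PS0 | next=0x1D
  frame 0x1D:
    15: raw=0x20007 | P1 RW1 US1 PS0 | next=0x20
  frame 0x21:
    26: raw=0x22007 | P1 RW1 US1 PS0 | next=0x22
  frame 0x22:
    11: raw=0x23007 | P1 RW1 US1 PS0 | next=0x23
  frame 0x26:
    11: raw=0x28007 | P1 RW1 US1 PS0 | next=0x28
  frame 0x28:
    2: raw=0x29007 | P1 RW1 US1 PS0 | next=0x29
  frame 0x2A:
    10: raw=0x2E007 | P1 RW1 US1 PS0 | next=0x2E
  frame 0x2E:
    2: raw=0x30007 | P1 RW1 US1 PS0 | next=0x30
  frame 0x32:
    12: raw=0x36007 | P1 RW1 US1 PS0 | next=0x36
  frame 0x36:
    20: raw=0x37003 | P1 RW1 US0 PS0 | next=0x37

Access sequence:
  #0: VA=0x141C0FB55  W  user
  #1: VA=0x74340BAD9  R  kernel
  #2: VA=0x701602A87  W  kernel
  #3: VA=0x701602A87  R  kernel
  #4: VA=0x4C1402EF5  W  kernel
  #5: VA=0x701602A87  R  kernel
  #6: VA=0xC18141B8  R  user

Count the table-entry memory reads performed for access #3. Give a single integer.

Walk each access:
#0 VA=0x141C0FB55 (w,user):
  lvl0: tbl 0x1A, slot 5 ⇒ 0x1C007 (P1/RW1/US1/PS0)
  lvl1: tbl 0x1C, slot 14 ⇒ 0x1D007 (P1/RW1/US1/PS0)
  lvl2: tbl 0x1D, slot 15 ⇒ 0x20007 (P1/RW1/US1/PS0)
  → PA=0x20B55  (3 entries read)
#1 VA=0x74340BAD9 (r,kernel):
  lvl0: tbl 0x1A, slot 29 ⇒ 0x21007 (P1/RW1/US1/PS0)
  lvl1: tbl 0x21, slot 26 ⇒ 0x22007 (P1/RW1/US1/PS0)
  lvl2: tbl 0x22, slot 11 ⇒ 0x23007 (P1/RW1/US1/PS0)
  → PA=0x23AD9  (3 entries read)
#2 VA=0x701602A87 (w,kernel):
  lvl0: tbl 0x1A, slot 28 ⇒ 0x26007 (P1/RW1/US1/PS0)
  lvl1: tbl 0x26, slot 11 ⇒ 0x28007 (P1/RW1/US1/PS0)
  lvl2: tbl 0x28, slot 2 ⇒ 0x29007 (P1/RW1/US1/PS0)
  → PA=0x29A87  (3 entries read)
#3 VA=0x701602A87 (r,kernel):
  TLB hit vpn=0x701602 → PA=0x29A87
#4 VA=0x4C1402EF5 (w,kernel):
  lvl0: tbl 0x1A, slot 19 ⇒ 0x2A007 (P1/RW1/US1/PS0)
  lvl1: tbl 0x2A, slot 10 ⇒ 0x2E007 (P1/RW1/US1/PS0)
  lvl2: tbl 0x2E, slot 2 ⇒ 0x30007 (P1/RW1/US1/PS0)
  → PA=0x30EF5  (3 entries read)
#5 VA=0x701602A87 (r,kernel):
  TLB hit vpn=0x701602 → PA=0x29A87
#6 VA=0xC18141B8 (r,user):
  lvl0: tbl 0x1A, slot 3 ⇒ 0x32007 (P1/RW1/US1/PS0)
  lvl1: tbl 0x32, slot 12 ⇒ 0x36007 (P1/RW1/US1/PS0)
  lvl2: tbl 0x36, slot 20 ⇒ 0x37003 (P1/RW1/US0/PS0)
  → PROTECTION_VIOLATION  (3 entries read)

Entries read for #3: 0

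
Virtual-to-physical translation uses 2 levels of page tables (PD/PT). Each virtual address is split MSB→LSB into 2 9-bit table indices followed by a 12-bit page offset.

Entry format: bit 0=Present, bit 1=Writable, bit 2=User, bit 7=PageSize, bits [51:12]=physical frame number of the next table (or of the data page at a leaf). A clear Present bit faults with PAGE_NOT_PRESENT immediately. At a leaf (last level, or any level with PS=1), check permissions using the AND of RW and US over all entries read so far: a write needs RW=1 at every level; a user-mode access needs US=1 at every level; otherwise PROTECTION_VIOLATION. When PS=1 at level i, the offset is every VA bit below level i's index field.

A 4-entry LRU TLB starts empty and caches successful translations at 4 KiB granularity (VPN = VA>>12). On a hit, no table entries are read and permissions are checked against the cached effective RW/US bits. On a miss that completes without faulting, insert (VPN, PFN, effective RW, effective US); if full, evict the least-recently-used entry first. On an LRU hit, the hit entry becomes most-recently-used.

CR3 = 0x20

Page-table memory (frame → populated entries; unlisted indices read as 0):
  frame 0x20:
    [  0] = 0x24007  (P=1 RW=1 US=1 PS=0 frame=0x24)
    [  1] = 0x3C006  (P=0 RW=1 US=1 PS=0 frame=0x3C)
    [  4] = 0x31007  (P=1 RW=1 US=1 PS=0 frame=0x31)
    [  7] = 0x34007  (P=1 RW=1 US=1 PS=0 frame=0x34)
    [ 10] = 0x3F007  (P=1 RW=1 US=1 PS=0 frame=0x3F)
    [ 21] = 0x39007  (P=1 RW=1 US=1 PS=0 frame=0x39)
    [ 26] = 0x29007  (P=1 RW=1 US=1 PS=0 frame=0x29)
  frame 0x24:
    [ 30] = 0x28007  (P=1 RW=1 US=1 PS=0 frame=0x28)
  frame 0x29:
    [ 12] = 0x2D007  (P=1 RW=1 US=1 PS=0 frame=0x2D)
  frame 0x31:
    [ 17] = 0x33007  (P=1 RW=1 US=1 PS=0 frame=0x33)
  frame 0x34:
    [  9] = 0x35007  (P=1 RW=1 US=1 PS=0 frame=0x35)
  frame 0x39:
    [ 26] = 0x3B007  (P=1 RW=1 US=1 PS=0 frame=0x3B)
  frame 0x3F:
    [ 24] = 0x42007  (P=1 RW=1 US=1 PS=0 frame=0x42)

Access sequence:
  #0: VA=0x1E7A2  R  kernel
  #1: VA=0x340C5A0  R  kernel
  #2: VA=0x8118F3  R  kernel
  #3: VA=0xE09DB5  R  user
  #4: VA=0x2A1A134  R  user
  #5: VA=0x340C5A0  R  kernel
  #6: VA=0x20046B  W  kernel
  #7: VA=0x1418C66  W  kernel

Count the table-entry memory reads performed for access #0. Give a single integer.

Per-access translation:
#0 VA=0x1E7A2 (r,kernel):
  L0: frame=0x20 idx=0 entry=0x24007 [P=1 RW=1 US=1 PS=0]
  L1: frame=0x24 idx=30 entry=0x28007 [P=1 RW=1 US=1 PS=0]
  → PA=0x287A2  (2 entries read)
#1 VA=0x340C5A0 (r,kernel):
  L0: frame=0x20 idx=26 entry=0x29007 [P=1 RW=1 US=1 PS=0]
  L1: frame=0x29 idx=12 entry=0x2D007 [P=1 RW=1 US=1 PS=0]
  → PA=0x2D5A0  (2 entries read)
#2 VA=0x8118F3 (r,kernel):
  L0: frame=0x20 idx=4 entry=0x31007 [P=1 RW=1 US=1 PS=0]
  L1: frame=0x31 idx=17 entry=0x33007 [P=1 RW=1 US=1 PS=0]
  → PA=0x338F3  (2 entries read)
#3 VA=0xE09DB5 (r,user):
  L0: frame=0x20 idx=7 entry=0x34007 [P=1 RW=1 US=1 PS=0]
  L1: frame=0x34 idx=9 entry=0x35007 [P=1 RW=1 US=1 PS=0]
  → PA=0x35DB5  (2 entries read)
#4 VA=0x2A1A134 (r,user):
  L0: frame=0x20 idx=21 entry=0x39007 [P=1 RW=1 US=1 PS=0]
  L1: frame=0x39 idx=26 entry=0x3B007 [P=1 RW=1 US=1 PS=0]
  → PA=0x3B134  (2 entries read)
#5 VA=0x340C5A0 (r,kernel):
  TLB hit vpn=0x340C → PA=0x2D5A0
#6 VA=0x20046B (w,kernel):
  L0: frame=0x20 idx=1 entry=0x3C006 [P=0 RW=1 US=1 PS=0]
  → PAGE_NOT_PRESENT  (1 entries read)
#7 VA=0x1418C66 (w,kernel):
  L0: frame=0x20 idx=10 entry=0x3F007 [P=1 RW=1 US=1 PS=0]
  L1: frame=0x3F idx=24 entry=0x42007 [P=1 RW=1 US=1 PS=0]
  → PA=0x42C66  (2 entries read)

Entries read for #0: 2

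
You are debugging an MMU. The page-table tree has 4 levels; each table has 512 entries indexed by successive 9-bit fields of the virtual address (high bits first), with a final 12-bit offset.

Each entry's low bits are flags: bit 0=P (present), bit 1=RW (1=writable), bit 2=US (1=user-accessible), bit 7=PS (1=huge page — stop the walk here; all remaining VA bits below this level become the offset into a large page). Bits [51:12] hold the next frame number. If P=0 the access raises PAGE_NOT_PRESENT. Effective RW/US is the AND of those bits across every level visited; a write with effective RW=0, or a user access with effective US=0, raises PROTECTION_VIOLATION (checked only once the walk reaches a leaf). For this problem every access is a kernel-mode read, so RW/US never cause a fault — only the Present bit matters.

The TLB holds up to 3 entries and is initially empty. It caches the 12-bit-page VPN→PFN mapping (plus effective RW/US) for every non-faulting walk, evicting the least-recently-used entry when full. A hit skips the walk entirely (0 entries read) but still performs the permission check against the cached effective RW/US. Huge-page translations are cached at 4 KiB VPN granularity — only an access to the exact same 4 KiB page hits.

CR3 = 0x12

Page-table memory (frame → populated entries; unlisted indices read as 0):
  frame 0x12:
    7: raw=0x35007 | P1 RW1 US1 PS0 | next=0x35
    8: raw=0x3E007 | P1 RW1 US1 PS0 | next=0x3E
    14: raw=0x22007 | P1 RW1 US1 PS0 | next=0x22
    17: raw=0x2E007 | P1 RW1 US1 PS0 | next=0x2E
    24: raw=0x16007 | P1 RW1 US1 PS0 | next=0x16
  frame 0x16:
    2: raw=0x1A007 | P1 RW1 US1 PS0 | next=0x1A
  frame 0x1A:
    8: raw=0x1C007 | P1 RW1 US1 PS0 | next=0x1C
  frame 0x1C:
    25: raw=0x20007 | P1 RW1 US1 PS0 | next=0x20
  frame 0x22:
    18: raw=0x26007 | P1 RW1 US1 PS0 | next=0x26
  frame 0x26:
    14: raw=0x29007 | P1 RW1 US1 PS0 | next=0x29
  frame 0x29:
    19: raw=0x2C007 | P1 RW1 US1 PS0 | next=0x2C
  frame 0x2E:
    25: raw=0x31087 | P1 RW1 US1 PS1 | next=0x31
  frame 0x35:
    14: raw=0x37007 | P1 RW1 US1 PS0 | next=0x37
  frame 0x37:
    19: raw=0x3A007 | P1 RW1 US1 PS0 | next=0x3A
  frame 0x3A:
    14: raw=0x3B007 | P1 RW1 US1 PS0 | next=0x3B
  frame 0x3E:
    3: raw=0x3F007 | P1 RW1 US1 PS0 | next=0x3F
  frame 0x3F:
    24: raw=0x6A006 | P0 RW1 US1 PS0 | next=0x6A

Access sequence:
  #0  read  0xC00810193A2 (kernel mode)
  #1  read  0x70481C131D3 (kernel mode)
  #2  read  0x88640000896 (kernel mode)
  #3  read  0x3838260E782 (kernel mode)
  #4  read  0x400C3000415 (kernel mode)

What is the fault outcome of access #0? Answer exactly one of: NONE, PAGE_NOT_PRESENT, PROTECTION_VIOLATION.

Per-access translation:
#0 VA=0xC00810193A2 (r,kernel):
  lvl0: tbl 0x12, slot 24 ⇒ 0x16007 (P1/RW1/US1/PS0)
  lvl1: tbl 0x16, slot 2 ⇒ 0x1A007 (P1/RW1/US1/PS0)
  lvl2: tbl 0x1A, slot 8 ⇒ 0x1C007 (P1/RW1/US1/PS0)
  lvl3: tbl 0x1C, slot 25 ⇒ 0x20007 (P1/RW1/US1/PS0)
  ⇒ phys 0x203A2  [4 reads]
#1 VA=0x70481C131D3 (r,kernel):
  lvl0: tbl 0x12, slot 14 ⇒ 0x22007 (P1/RW1/US1/PS0)
  lvl1: tbl 0x22, slot 18 ⇒ 0x26007 (P1/RW1/US1/PS0)
  lvl2: tbl 0x26, slot 14 ⇒ 0x29007 (P1/RW1/US1/PS0)
  lvl3: tbl 0x29, slot 19 ⇒ 0x2C007 (P1/RW1/US1/PS0)
  ⇒ phys 0x2C1D3  [4 reads]
#2 VA=0x88640000896 (r,kernel):
  lvl0: tbl 0x12, slot 17 ⇒ 0x2E007 (P1/RW1/US1/PS0)
  lvl1: tbl 0x2E, slot 25 ⇒ 0x31087 (P1/RW1/US1/PS1)
  ⇒ phys 0x31896 (huge @L1)  [2 reads]
#3 VA=0x3838260E782 (r,kernel):
  lvl0: tbl 0x12, slot 7 ⇒ 0x35007 (P1/RW1/US1/PS0)
  lvl1: tbl 0x35, slot 14 ⇒ 0x37007 (P1/RW1/US1/PS0)
  lvl2: tbl 0x37, slot 19 ⇒ 0x3A007 (P1/RW1/US1/PS0)
  lvl3: tbl 0x3A, slot 14 ⇒ 0x3B007 (P1/RW1/US1/PS0)
  ⇒ phys 0x3B782  [4 reads]
#4 VA=0x400C3000415 (r,kernel):
  lvl0: tbl 0x12, slot 8 ⇒ 0x3E007 (P1/RW1/US1/PS0)
  lvl1: tbl 0x3E, slot 3 ⇒ 0x3F007 (P1/RW1/US1/PS0)
  lvl2: tbl 0x3F, slot 24 ⇒ 0x6A006 (P0/RW1/US1/PS0)
  ✗ PAGE_NOT_PRESENT  [3 reads]

Access #0 fault: NONE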